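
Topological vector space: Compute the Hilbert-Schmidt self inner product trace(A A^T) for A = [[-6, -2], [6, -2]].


trace(A * A^T) = sum of squares of all entries
= (-6)^2 + (-2)^2 + 6^2 + (-2)^2
= 36 + 4 + 36 + 4
= 80

80


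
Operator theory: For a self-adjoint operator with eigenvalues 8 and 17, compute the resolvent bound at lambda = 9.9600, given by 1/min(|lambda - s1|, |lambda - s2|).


dist(9.9600, {8, 17}) = min(|9.9600 - 8|, |9.9600 - 17|)
= min(1.9600, 7.0400) = 1.9600
Resolvent bound = 1/1.9600 = 0.5102

0.5102


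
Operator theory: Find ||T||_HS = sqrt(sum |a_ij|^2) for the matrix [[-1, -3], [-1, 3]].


The Hilbert-Schmidt norm is sqrt(sum of squares of all entries).
Sum of squares = (-1)^2 + (-3)^2 + (-1)^2 + 3^2
= 1 + 9 + 1 + 9 = 20
||T||_HS = sqrt(20) = 4.4721

4.4721


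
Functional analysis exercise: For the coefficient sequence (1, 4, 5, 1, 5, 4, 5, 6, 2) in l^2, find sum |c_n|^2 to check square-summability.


sum |c_n|^2 = 1^2 + 4^2 + 5^2 + 1^2 + 5^2 + 4^2 + 5^2 + 6^2 + 2^2
= 1 + 16 + 25 + 1 + 25 + 16 + 25 + 36 + 4
= 149

149


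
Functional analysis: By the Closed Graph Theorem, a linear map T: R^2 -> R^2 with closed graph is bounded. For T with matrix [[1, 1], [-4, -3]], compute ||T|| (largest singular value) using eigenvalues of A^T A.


A^T A = [[17, 13], [13, 10]]
trace(A^T A) = 27, det(A^T A) = 1
discriminant = 27^2 - 4*1 = 725
Largest eigenvalue of A^T A = (trace + sqrt(disc))/2 = 26.9629
||T|| = sqrt(26.9629) = 5.1926

5.1926


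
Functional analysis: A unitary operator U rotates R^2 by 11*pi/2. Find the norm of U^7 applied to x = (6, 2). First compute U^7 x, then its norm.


U is a rotation by theta = 11*pi/2
U^7 = rotation by 7*theta = 77*pi/2 = 1*pi/2 (mod 2*pi)
cos(1*pi/2) = 0.0000, sin(1*pi/2) = 1.0000
U^7 x = (0.0000 * 6 - 1.0000 * 2, 1.0000 * 6 + 0.0000 * 2)
= (-2.0000, 6.0000)
||U^7 x|| = sqrt((-2.0000)^2 + 6.0000^2) = sqrt(40.0000) = 6.3246

6.3246


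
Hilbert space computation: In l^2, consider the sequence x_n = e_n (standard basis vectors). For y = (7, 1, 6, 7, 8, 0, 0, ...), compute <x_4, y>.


x_4 = e_4 is the standard basis vector with 1 in position 4.
<x_4, y> = y_4 = 7
As n -> infinity, <x_n, y> -> 0, confirming weak convergence of (x_n) to 0.

7


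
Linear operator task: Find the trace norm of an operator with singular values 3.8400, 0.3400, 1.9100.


The nuclear norm is the sum of all singular values.
||T||_1 = 3.8400 + 0.3400 + 1.9100
= 6.0900

6.0900


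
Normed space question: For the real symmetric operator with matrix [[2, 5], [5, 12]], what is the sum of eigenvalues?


For a self-adjoint (symmetric) matrix, the eigenvalues are real.
The sum of eigenvalues equals the trace of the matrix.
trace = 2 + 12 = 14

14


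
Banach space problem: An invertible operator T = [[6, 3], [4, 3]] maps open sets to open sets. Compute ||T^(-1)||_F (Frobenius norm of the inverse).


det(T) = 6*3 - 3*4 = 6
T^(-1) = (1/6) * [[3, -3], [-4, 6]] = [[0.5000, -0.5000], [-0.6667, 1.0000]]
||T^(-1)||_F^2 = 0.5000^2 + (-0.5000)^2 + (-0.6667)^2 + 1.0000^2 = 1.9444
||T^(-1)||_F = sqrt(1.9444) = 1.3944

1.3944


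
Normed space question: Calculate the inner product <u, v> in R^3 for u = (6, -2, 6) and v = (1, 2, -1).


Computing the standard inner product <u, v> = sum u_i * v_i
= 6*1 + -2*2 + 6*-1
= 6 + -4 + -6
= -4

-4


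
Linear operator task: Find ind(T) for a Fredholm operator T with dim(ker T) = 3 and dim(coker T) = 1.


The Fredholm index is defined as ind(T) = dim(ker T) - dim(coker T)
= 3 - 1
= 2

2


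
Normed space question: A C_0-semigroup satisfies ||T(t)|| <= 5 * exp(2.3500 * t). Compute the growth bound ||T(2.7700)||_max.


||T(2.7700)|| <= 5 * exp(2.3500 * 2.7700)
= 5 * exp(6.5095)
= 5 * 671.4906
= 3357.4529

3357.4529


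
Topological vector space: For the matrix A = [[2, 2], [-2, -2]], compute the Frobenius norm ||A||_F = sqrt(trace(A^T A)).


||A||_F^2 = sum a_ij^2
= 2^2 + 2^2 + (-2)^2 + (-2)^2
= 4 + 4 + 4 + 4 = 16
||A||_F = sqrt(16) = 4.0000

4.0000


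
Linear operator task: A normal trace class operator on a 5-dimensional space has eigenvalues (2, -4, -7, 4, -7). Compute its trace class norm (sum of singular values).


For a normal operator, singular values equal |eigenvalues|.
Trace norm = sum |lambda_i| = 2 + 4 + 7 + 4 + 7
= 24

24


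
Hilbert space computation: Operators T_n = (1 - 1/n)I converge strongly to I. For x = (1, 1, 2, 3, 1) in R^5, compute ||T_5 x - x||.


T_5 x - x = (1 - 1/5)x - x = -x/5
||x|| = sqrt(16) = 4.0000
||T_5 x - x|| = ||x||/5 = 4.0000/5 = 0.8000

0.8000


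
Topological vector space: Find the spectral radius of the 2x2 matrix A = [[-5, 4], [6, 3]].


For a 2x2 matrix, eigenvalues satisfy lambda^2 - (trace)*lambda + det = 0
trace = -5 + 3 = -2
det = -5*3 - 4*6 = -39
discriminant = (-2)^2 - 4*(-39) = 160
spectral radius = max |eigenvalue| = 7.3246

7.3246


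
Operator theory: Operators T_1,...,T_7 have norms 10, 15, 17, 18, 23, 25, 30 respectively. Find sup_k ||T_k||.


By the Uniform Boundedness Principle, the supremum of norms is finite.
sup_k ||T_k|| = max(10, 15, 17, 18, 23, 25, 30) = 30

30


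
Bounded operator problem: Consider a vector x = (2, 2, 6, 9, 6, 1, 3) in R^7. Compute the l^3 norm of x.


The l^3 norm = (sum |x_i|^3)^(1/3)
Sum of 3th powers = 8 + 8 + 216 + 729 + 216 + 1 + 27 = 1205
||x||_3 = (1205)^(1/3) = 10.6413

10.6413


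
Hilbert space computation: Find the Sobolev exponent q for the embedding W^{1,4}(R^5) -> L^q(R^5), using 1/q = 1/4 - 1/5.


Using the Sobolev embedding formula: 1/q = 1/p - k/n
1/q = 1/4 - 1/5 = 1/20
q = 1/(1/20) = 20

20.0000


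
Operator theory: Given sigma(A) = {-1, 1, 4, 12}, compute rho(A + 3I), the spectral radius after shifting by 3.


Spectrum of A + 3I = {2, 4, 7, 15}
Spectral radius = max |lambda| over the shifted spectrum
= max(2, 4, 7, 15) = 15

15


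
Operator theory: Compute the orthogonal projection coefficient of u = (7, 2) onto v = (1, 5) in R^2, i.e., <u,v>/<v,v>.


Computing <u,v> = 7*1 + 2*5 = 17
Computing <v,v> = 1^2 + 5^2 = 26
Projection coefficient = 17/26 = 0.6538

0.6538


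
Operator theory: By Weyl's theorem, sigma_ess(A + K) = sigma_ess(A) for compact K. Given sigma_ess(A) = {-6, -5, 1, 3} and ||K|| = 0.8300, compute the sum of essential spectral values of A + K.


By Weyl's theorem, the essential spectrum is invariant under compact perturbations.
sigma_ess(A + K) = sigma_ess(A) = {-6, -5, 1, 3}
Sum = -6 + -5 + 1 + 3 = -7

-7


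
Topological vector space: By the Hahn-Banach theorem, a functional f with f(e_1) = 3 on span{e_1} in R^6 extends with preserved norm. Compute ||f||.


The norm of f is given by ||f|| = sup_{||x||=1} |f(x)|.
On span{e_1}, ||e_1|| = 1, so ||f|| = |f(e_1)| / ||e_1||
= |3| / 1 = 3.0000

3.0000


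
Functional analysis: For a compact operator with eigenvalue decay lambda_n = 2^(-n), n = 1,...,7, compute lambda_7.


The eigenvalue formula gives lambda_7 = 1/2^7
= 1/128
= 0.0078

0.0078


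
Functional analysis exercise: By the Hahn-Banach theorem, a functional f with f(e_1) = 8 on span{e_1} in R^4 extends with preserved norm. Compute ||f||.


The norm of f is given by ||f|| = sup_{||x||=1} |f(x)|.
On span{e_1}, ||e_1|| = 1, so ||f|| = |f(e_1)| / ||e_1||
= |8| / 1 = 8.0000

8.0000


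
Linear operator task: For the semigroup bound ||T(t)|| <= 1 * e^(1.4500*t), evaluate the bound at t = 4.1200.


||T(4.1200)|| <= 1 * exp(1.4500 * 4.1200)
= 1 * exp(5.9740)
= 1 * 393.0748
= 393.0748

393.0748


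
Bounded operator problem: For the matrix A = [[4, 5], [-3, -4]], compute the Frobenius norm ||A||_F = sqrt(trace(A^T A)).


||A||_F^2 = sum a_ij^2
= 4^2 + 5^2 + (-3)^2 + (-4)^2
= 16 + 25 + 9 + 16 = 66
||A||_F = sqrt(66) = 8.1240

8.1240


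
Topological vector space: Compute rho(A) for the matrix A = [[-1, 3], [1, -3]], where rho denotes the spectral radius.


For a 2x2 matrix, eigenvalues satisfy lambda^2 - (trace)*lambda + det = 0
trace = -1 + -3 = -4
det = -1*-3 - 3*1 = 0
discriminant = (-4)^2 - 4*(0) = 16
spectral radius = max |eigenvalue| = 4.0000

4.0000


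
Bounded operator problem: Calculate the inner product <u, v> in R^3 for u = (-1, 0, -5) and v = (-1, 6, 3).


Computing the standard inner product <u, v> = sum u_i * v_i
= -1*-1 + 0*6 + -5*3
= 1 + 0 + -15
= -14

-14


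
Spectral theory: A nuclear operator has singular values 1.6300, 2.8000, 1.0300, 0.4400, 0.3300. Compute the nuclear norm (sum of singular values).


The nuclear norm is the sum of all singular values.
||T||_1 = 1.6300 + 2.8000 + 1.0300 + 0.4400 + 0.3300
= 6.2300

6.2300


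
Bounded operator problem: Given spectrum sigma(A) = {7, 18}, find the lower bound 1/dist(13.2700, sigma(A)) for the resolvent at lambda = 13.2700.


dist(13.2700, {7, 18}) = min(|13.2700 - 7|, |13.2700 - 18|)
= min(6.2700, 4.7300) = 4.7300
Resolvent bound = 1/4.7300 = 0.2114

0.2114


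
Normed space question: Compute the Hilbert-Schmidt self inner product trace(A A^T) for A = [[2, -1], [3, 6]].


trace(A * A^T) = sum of squares of all entries
= 2^2 + (-1)^2 + 3^2 + 6^2
= 4 + 1 + 9 + 36
= 50

50


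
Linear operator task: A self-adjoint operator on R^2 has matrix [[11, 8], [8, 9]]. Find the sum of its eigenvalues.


For a self-adjoint (symmetric) matrix, the eigenvalues are real.
The sum of eigenvalues equals the trace of the matrix.
trace = 11 + 9 = 20

20


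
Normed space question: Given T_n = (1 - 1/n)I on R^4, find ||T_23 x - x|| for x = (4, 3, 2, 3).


T_23 x - x = (1 - 1/23)x - x = -x/23
||x|| = sqrt(38) = 6.1644
||T_23 x - x|| = ||x||/23 = 6.1644/23 = 0.2680

0.2680


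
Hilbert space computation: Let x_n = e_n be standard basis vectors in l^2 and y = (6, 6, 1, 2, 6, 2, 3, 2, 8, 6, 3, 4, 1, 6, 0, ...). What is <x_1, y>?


x_1 = e_1 is the standard basis vector with 1 in position 1.
<x_1, y> = y_1 = 6
As n -> infinity, <x_n, y> -> 0, confirming weak convergence of (x_n) to 0.

6


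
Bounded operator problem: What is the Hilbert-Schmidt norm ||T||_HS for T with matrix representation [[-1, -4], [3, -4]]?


The Hilbert-Schmidt norm is sqrt(sum of squares of all entries).
Sum of squares = (-1)^2 + (-4)^2 + 3^2 + (-4)^2
= 1 + 16 + 9 + 16 = 42
||T||_HS = sqrt(42) = 6.4807

6.4807


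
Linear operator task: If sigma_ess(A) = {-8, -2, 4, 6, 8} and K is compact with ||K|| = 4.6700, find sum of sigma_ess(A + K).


By Weyl's theorem, the essential spectrum is invariant under compact perturbations.
sigma_ess(A + K) = sigma_ess(A) = {-8, -2, 4, 6, 8}
Sum = -8 + -2 + 4 + 6 + 8 = 8

8


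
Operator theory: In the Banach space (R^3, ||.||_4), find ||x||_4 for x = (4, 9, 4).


The l^4 norm = (sum |x_i|^4)^(1/4)
Sum of 4th powers = 256 + 6561 + 256 = 7073
||x||_4 = (7073)^(1/4) = 9.1707

9.1707


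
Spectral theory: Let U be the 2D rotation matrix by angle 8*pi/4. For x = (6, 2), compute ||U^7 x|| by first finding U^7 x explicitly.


U is a rotation by theta = 8*pi/4
U^7 = rotation by 7*theta = 56*pi/4 = 0*pi/4 (mod 2*pi)
cos(0*pi/4) = 1.0000, sin(0*pi/4) = 0.0000
U^7 x = (1.0000 * 6 - 0.0000 * 2, 0.0000 * 6 + 1.0000 * 2)
= (6.0000, 2.0000)
||U^7 x|| = sqrt(6.0000^2 + 2.0000^2) = sqrt(40.0000) = 6.3246

6.3246


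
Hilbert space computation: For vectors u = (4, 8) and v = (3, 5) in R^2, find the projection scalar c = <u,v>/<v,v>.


Computing <u,v> = 4*3 + 8*5 = 52
Computing <v,v> = 3^2 + 5^2 = 34
Projection coefficient = 52/34 = 1.5294

1.5294


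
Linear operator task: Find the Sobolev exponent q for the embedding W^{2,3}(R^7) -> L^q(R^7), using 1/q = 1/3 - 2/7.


Using the Sobolev embedding formula: 1/q = 1/p - k/n
1/q = 1/3 - 2/7 = 1/21
q = 1/(1/21) = 21

21.0000


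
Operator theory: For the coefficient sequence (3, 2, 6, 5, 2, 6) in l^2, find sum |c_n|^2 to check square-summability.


sum |c_n|^2 = 3^2 + 2^2 + 6^2 + 5^2 + 2^2 + 6^2
= 9 + 4 + 36 + 25 + 4 + 36
= 114

114


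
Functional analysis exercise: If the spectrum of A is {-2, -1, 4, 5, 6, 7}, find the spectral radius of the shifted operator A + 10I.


Spectrum of A + 10I = {8, 9, 14, 15, 16, 17}
Spectral radius = max |lambda| over the shifted spectrum
= max(8, 9, 14, 15, 16, 17) = 17

17


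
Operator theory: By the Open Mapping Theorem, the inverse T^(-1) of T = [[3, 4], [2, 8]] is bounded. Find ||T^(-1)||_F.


det(T) = 3*8 - 4*2 = 16
T^(-1) = (1/16) * [[8, -4], [-2, 3]] = [[0.5000, -0.2500], [-0.1250, 0.1875]]
||T^(-1)||_F^2 = 0.5000^2 + (-0.2500)^2 + (-0.1250)^2 + 0.1875^2 = 0.3633
||T^(-1)||_F = sqrt(0.3633) = 0.6027

0.6027


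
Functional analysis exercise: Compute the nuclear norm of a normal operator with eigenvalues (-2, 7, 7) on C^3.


For a normal operator, singular values equal |eigenvalues|.
Trace norm = sum |lambda_i| = 2 + 7 + 7
= 16

16


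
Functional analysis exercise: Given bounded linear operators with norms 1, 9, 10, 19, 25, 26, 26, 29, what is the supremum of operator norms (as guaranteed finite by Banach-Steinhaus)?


By the Uniform Boundedness Principle, the supremum of norms is finite.
sup_k ||T_k|| = max(1, 9, 10, 19, 25, 26, 26, 29) = 29

29


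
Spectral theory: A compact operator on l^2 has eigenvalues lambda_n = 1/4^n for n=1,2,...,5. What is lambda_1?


The eigenvalue formula gives lambda_1 = 1/4^1
= 1/4
= 0.2500

0.2500


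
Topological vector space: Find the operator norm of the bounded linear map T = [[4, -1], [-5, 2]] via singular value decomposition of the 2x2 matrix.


A^T A = [[41, -14], [-14, 5]]
trace(A^T A) = 46, det(A^T A) = 9
discriminant = 46^2 - 4*9 = 2080
Largest eigenvalue of A^T A = (trace + sqrt(disc))/2 = 45.8035
||T|| = sqrt(45.8035) = 6.7678

6.7678


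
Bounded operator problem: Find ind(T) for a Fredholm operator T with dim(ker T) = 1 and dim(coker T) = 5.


The Fredholm index is defined as ind(T) = dim(ker T) - dim(coker T)
= 1 - 5
= -4

-4


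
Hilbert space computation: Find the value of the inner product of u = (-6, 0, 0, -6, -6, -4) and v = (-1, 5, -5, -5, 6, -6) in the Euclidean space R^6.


Computing the standard inner product <u, v> = sum u_i * v_i
= -6*-1 + 0*5 + 0*-5 + -6*-5 + -6*6 + -4*-6
= 6 + 0 + 0 + 30 + -36 + 24
= 24

24


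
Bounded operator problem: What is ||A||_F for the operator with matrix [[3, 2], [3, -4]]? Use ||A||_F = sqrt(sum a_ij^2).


||A||_F^2 = sum a_ij^2
= 3^2 + 2^2 + 3^2 + (-4)^2
= 9 + 4 + 9 + 16 = 38
||A||_F = sqrt(38) = 6.1644

6.1644


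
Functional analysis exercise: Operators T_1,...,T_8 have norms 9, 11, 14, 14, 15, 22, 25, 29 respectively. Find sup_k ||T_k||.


By the Uniform Boundedness Principle, the supremum of norms is finite.
sup_k ||T_k|| = max(9, 11, 14, 14, 15, 22, 25, 29) = 29

29


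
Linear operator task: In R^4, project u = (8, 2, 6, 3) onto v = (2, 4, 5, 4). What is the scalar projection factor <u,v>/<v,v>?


Computing <u,v> = 8*2 + 2*4 + 6*5 + 3*4 = 66
Computing <v,v> = 2^2 + 4^2 + 5^2 + 4^2 = 61
Projection coefficient = 66/61 = 1.0820

1.0820


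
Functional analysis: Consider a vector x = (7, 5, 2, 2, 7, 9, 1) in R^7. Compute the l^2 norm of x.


The l^2 norm = (sum |x_i|^2)^(1/2)
Sum of 2th powers = 49 + 25 + 4 + 4 + 49 + 81 + 1 = 213
||x||_2 = (213)^(1/2) = 14.5945

14.5945


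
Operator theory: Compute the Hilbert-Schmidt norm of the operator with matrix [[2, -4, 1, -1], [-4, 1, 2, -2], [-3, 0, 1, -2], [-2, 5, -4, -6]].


The Hilbert-Schmidt norm is sqrt(sum of squares of all entries).
Sum of squares = 2^2 + (-4)^2 + 1^2 + (-1)^2 + (-4)^2 + 1^2 + 2^2 + (-2)^2 + (-3)^2 + 0^2 + 1^2 + (-2)^2 + (-2)^2 + 5^2 + (-4)^2 + (-6)^2
= 4 + 16 + 1 + 1 + 16 + 1 + 4 + 4 + 9 + 0 + 1 + 4 + 4 + 25 + 16 + 36 = 142
||T||_HS = sqrt(142) = 11.9164

11.9164


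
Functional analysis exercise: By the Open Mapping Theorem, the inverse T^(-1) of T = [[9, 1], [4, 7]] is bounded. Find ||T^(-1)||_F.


det(T) = 9*7 - 1*4 = 59
T^(-1) = (1/59) * [[7, -1], [-4, 9]] = [[0.1186, -0.0169], [-0.0678, 0.1525]]
||T^(-1)||_F^2 = 0.1186^2 + (-0.0169)^2 + (-0.0678)^2 + 0.1525^2 = 0.0422
||T^(-1)||_F = sqrt(0.0422) = 0.2055

0.2055


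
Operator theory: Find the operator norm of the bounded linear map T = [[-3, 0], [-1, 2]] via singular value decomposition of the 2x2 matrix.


A^T A = [[10, -2], [-2, 4]]
trace(A^T A) = 14, det(A^T A) = 36
discriminant = 14^2 - 4*36 = 52
Largest eigenvalue of A^T A = (trace + sqrt(disc))/2 = 10.6056
||T|| = sqrt(10.6056) = 3.2566

3.2566


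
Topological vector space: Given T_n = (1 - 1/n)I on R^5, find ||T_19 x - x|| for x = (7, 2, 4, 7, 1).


T_19 x - x = (1 - 1/19)x - x = -x/19
||x|| = sqrt(119) = 10.9087
||T_19 x - x|| = ||x||/19 = 10.9087/19 = 0.5741

0.5741


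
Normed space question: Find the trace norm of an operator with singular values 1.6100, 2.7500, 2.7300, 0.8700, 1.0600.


The nuclear norm is the sum of all singular values.
||T||_1 = 1.6100 + 2.7500 + 2.7300 + 0.8700 + 1.0600
= 9.0200

9.0200


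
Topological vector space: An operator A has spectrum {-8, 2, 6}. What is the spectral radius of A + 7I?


Spectrum of A + 7I = {-1, 9, 13}
Spectral radius = max |lambda| over the shifted spectrum
= max(1, 9, 13) = 13

13


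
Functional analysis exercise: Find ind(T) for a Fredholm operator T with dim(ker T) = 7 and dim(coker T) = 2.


The Fredholm index is defined as ind(T) = dim(ker T) - dim(coker T)
= 7 - 2
= 5

5


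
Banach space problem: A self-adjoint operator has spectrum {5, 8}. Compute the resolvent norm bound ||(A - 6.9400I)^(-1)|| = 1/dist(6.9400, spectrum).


dist(6.9400, {5, 8}) = min(|6.9400 - 5|, |6.9400 - 8|)
= min(1.9400, 1.0600) = 1.0600
Resolvent bound = 1/1.0600 = 0.9434

0.9434


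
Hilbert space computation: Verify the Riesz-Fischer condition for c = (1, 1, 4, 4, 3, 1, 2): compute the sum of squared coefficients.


sum |c_n|^2 = 1^2 + 1^2 + 4^2 + 4^2 + 3^2 + 1^2 + 2^2
= 1 + 1 + 16 + 16 + 9 + 1 + 4
= 48

48


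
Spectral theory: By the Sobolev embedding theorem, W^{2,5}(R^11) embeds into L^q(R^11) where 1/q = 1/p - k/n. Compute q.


Using the Sobolev embedding formula: 1/q = 1/p - k/n
1/q = 1/5 - 2/11 = 1/55
q = 1/(1/55) = 55

55.0000


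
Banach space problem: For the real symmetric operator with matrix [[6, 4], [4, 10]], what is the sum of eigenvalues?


For a self-adjoint (symmetric) matrix, the eigenvalues are real.
The sum of eigenvalues equals the trace of the matrix.
trace = 6 + 10 = 16

16


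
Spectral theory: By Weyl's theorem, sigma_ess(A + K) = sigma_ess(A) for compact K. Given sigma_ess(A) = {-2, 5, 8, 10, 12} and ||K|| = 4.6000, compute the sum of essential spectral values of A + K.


By Weyl's theorem, the essential spectrum is invariant under compact perturbations.
sigma_ess(A + K) = sigma_ess(A) = {-2, 5, 8, 10, 12}
Sum = -2 + 5 + 8 + 10 + 12 = 33

33


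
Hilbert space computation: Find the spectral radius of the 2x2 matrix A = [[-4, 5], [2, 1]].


For a 2x2 matrix, eigenvalues satisfy lambda^2 - (trace)*lambda + det = 0
trace = -4 + 1 = -3
det = -4*1 - 5*2 = -14
discriminant = (-3)^2 - 4*(-14) = 65
spectral radius = max |eigenvalue| = 5.5311

5.5311


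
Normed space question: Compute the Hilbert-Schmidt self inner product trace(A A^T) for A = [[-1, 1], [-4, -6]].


trace(A * A^T) = sum of squares of all entries
= (-1)^2 + 1^2 + (-4)^2 + (-6)^2
= 1 + 1 + 16 + 36
= 54

54


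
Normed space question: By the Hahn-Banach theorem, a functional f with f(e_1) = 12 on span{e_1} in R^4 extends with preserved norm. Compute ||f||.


The norm of f is given by ||f|| = sup_{||x||=1} |f(x)|.
On span{e_1}, ||e_1|| = 1, so ||f|| = |f(e_1)| / ||e_1||
= |12| / 1 = 12.0000

12.0000


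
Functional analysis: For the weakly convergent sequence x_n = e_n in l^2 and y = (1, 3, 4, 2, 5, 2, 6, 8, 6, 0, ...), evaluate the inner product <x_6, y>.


x_6 = e_6 is the standard basis vector with 1 in position 6.
<x_6, y> = y_6 = 2
As n -> infinity, <x_n, y> -> 0, confirming weak convergence of (x_n) to 0.

2


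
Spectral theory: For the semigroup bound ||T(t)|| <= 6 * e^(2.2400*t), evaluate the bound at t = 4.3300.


||T(4.3300)|| <= 6 * exp(2.2400 * 4.3300)
= 6 * exp(9.6992)
= 6 * 16304.5583
= 97827.3500

97827.3500


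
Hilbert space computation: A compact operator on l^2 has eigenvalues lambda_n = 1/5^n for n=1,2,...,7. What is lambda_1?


The eigenvalue formula gives lambda_1 = 1/5^1
= 1/5
= 0.2000

0.2000


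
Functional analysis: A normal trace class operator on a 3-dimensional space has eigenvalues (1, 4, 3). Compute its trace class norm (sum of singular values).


For a normal operator, singular values equal |eigenvalues|.
Trace norm = sum |lambda_i| = 1 + 4 + 3
= 8

8


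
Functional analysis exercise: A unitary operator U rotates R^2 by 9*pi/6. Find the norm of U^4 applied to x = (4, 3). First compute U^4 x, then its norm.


U is a rotation by theta = 9*pi/6
U^4 = rotation by 4*theta = 36*pi/6 = 0*pi/6 (mod 2*pi)
cos(0*pi/6) = 1.0000, sin(0*pi/6) = 0.0000
U^4 x = (1.0000 * 4 - 0.0000 * 3, 0.0000 * 4 + 1.0000 * 3)
= (4.0000, 3.0000)
||U^4 x|| = sqrt(4.0000^2 + 3.0000^2) = sqrt(25.0000) = 5.0000

5.0000


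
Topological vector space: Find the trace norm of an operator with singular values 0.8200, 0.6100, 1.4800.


The nuclear norm is the sum of all singular values.
||T||_1 = 0.8200 + 0.6100 + 1.4800
= 2.9100

2.9100


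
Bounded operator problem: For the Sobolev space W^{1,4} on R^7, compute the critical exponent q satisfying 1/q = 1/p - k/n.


Using the Sobolev embedding formula: 1/q = 1/p - k/n
1/q = 1/4 - 1/7 = 3/28
q = 1/(3/28) = 28/3 = 9.3333

9.3333


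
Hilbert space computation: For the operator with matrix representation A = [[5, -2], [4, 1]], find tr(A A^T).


trace(A * A^T) = sum of squares of all entries
= 5^2 + (-2)^2 + 4^2 + 1^2
= 25 + 4 + 16 + 1
= 46

46


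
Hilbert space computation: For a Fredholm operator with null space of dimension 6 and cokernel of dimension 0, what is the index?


The Fredholm index is defined as ind(T) = dim(ker T) - dim(coker T)
= 6 - 0
= 6

6


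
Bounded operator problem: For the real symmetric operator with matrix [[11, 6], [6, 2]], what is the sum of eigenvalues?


For a self-adjoint (symmetric) matrix, the eigenvalues are real.
The sum of eigenvalues equals the trace of the matrix.
trace = 11 + 2 = 13

13


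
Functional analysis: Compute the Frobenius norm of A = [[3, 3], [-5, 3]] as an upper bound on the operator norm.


||A||_F^2 = sum a_ij^2
= 3^2 + 3^2 + (-5)^2 + 3^2
= 9 + 9 + 25 + 9 = 52
||A||_F = sqrt(52) = 7.2111

7.2111


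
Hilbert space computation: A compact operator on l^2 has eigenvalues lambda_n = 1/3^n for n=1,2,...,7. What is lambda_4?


The eigenvalue formula gives lambda_4 = 1/3^4
= 1/81
= 0.0123

0.0123


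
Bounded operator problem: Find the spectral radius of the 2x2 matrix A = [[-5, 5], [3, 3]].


For a 2x2 matrix, eigenvalues satisfy lambda^2 - (trace)*lambda + det = 0
trace = -5 + 3 = -2
det = -5*3 - 5*3 = -30
discriminant = (-2)^2 - 4*(-30) = 124
spectral radius = max |eigenvalue| = 6.5678

6.5678


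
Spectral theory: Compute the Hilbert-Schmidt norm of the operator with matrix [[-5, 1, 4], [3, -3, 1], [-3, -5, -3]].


The Hilbert-Schmidt norm is sqrt(sum of squares of all entries).
Sum of squares = (-5)^2 + 1^2 + 4^2 + 3^2 + (-3)^2 + 1^2 + (-3)^2 + (-5)^2 + (-3)^2
= 25 + 1 + 16 + 9 + 9 + 1 + 9 + 25 + 9 = 104
||T||_HS = sqrt(104) = 10.1980

10.1980


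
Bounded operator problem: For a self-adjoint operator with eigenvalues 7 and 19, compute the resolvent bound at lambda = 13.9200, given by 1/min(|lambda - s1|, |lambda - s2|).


dist(13.9200, {7, 19}) = min(|13.9200 - 7|, |13.9200 - 19|)
= min(6.9200, 5.0800) = 5.0800
Resolvent bound = 1/5.0800 = 0.1969

0.1969


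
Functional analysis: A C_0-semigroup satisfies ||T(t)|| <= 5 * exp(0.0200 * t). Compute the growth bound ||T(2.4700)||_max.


||T(2.4700)|| <= 5 * exp(0.0200 * 2.4700)
= 5 * exp(0.0494)
= 5 * 1.0506
= 5.2532

5.2532


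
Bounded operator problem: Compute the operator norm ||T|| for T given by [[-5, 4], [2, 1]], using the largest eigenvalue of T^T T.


A^T A = [[29, -18], [-18, 17]]
trace(A^T A) = 46, det(A^T A) = 169
discriminant = 46^2 - 4*169 = 1440
Largest eigenvalue of A^T A = (trace + sqrt(disc))/2 = 41.9737
||T|| = sqrt(41.9737) = 6.4787

6.4787


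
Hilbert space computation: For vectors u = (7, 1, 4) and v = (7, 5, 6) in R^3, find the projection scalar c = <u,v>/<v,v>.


Computing <u,v> = 7*7 + 1*5 + 4*6 = 78
Computing <v,v> = 7^2 + 5^2 + 6^2 = 110
Projection coefficient = 78/110 = 0.7091

0.7091


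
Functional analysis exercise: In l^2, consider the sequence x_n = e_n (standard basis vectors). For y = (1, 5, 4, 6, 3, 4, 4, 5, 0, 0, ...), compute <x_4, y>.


x_4 = e_4 is the standard basis vector with 1 in position 4.
<x_4, y> = y_4 = 6
As n -> infinity, <x_n, y> -> 0, confirming weak convergence of (x_n) to 0.

6


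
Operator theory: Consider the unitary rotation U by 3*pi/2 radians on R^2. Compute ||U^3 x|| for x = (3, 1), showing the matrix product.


U is a rotation by theta = 3*pi/2
U^3 = rotation by 3*theta = 9*pi/2 = 1*pi/2 (mod 2*pi)
cos(1*pi/2) = 0.0000, sin(1*pi/2) = 1.0000
U^3 x = (0.0000 * 3 - 1.0000 * 1, 1.0000 * 3 + 0.0000 * 1)
= (-1.0000, 3.0000)
||U^3 x|| = sqrt((-1.0000)^2 + 3.0000^2) = sqrt(10.0000) = 3.1623

3.1623


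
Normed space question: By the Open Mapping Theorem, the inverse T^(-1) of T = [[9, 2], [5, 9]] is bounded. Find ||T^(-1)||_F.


det(T) = 9*9 - 2*5 = 71
T^(-1) = (1/71) * [[9, -2], [-5, 9]] = [[0.1268, -0.0282], [-0.0704, 0.1268]]
||T^(-1)||_F^2 = 0.1268^2 + (-0.0282)^2 + (-0.0704)^2 + 0.1268^2 = 0.0379
||T^(-1)||_F = sqrt(0.0379) = 0.1947

0.1947


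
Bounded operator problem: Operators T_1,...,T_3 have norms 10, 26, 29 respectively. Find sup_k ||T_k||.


By the Uniform Boundedness Principle, the supremum of norms is finite.
sup_k ||T_k|| = max(10, 26, 29) = 29

29


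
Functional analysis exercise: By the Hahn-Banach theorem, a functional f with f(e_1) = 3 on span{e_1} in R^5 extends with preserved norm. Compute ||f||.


The norm of f is given by ||f|| = sup_{||x||=1} |f(x)|.
On span{e_1}, ||e_1|| = 1, so ||f|| = |f(e_1)| / ||e_1||
= |3| / 1 = 3.0000

3.0000


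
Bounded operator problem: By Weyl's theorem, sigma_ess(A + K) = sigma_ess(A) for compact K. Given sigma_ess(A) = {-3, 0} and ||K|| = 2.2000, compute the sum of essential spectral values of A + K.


By Weyl's theorem, the essential spectrum is invariant under compact perturbations.
sigma_ess(A + K) = sigma_ess(A) = {-3, 0}
Sum = -3 + 0 = -3

-3


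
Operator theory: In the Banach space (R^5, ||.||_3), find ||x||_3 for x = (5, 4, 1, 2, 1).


The l^3 norm = (sum |x_i|^3)^(1/3)
Sum of 3th powers = 125 + 64 + 1 + 8 + 1 = 199
||x||_3 = (199)^(1/3) = 5.8383

5.8383


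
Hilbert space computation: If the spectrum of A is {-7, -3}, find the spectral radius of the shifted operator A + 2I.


Spectrum of A + 2I = {-5, -1}
Spectral radius = max |lambda| over the shifted spectrum
= max(5, 1) = 5

5


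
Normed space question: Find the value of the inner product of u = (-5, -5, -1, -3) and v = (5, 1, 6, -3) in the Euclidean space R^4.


Computing the standard inner product <u, v> = sum u_i * v_i
= -5*5 + -5*1 + -1*6 + -3*-3
= -25 + -5 + -6 + 9
= -27

-27


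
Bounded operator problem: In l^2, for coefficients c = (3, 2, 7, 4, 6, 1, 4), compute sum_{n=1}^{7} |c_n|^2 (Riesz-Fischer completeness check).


sum |c_n|^2 = 3^2 + 2^2 + 7^2 + 4^2 + 6^2 + 1^2 + 4^2
= 9 + 4 + 49 + 16 + 36 + 1 + 16
= 131

131


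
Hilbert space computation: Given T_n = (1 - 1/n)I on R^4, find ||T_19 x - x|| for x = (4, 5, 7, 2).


T_19 x - x = (1 - 1/19)x - x = -x/19
||x|| = sqrt(94) = 9.6954
||T_19 x - x|| = ||x||/19 = 9.6954/19 = 0.5103

0.5103


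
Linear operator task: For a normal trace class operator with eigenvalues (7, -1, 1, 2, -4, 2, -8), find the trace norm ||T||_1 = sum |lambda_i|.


For a normal operator, singular values equal |eigenvalues|.
Trace norm = sum |lambda_i| = 7 + 1 + 1 + 2 + 4 + 2 + 8
= 25

25


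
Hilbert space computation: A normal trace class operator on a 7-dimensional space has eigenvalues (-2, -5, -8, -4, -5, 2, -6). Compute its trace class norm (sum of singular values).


For a normal operator, singular values equal |eigenvalues|.
Trace norm = sum |lambda_i| = 2 + 5 + 8 + 4 + 5 + 2 + 6
= 32

32


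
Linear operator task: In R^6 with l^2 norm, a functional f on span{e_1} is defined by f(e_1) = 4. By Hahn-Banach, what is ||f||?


The norm of f is given by ||f|| = sup_{||x||=1} |f(x)|.
On span{e_1}, ||e_1|| = 1, so ||f|| = |f(e_1)| / ||e_1||
= |4| / 1 = 4.0000

4.0000


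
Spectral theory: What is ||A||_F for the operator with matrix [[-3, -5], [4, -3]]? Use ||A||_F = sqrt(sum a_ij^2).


||A||_F^2 = sum a_ij^2
= (-3)^2 + (-5)^2 + 4^2 + (-3)^2
= 9 + 25 + 16 + 9 = 59
||A||_F = sqrt(59) = 7.6811

7.6811


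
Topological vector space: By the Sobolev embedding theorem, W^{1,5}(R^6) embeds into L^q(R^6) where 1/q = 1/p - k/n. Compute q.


Using the Sobolev embedding formula: 1/q = 1/p - k/n
1/q = 1/5 - 1/6 = 1/30
q = 1/(1/30) = 30

30.0000


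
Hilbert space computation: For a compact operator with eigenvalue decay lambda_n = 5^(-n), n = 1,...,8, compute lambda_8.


The eigenvalue formula gives lambda_8 = 1/5^8
= 1/390625
= 2.5600e-06

2.5600e-06


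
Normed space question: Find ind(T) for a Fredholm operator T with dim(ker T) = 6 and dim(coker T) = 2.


The Fredholm index is defined as ind(T) = dim(ker T) - dim(coker T)
= 6 - 2
= 4

4


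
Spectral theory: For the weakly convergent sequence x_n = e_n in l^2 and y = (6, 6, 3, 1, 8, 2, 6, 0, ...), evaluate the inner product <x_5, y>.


x_5 = e_5 is the standard basis vector with 1 in position 5.
<x_5, y> = y_5 = 8
As n -> infinity, <x_n, y> -> 0, confirming weak convergence of (x_n) to 0.

8


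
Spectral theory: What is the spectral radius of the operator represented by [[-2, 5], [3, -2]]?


For a 2x2 matrix, eigenvalues satisfy lambda^2 - (trace)*lambda + det = 0
trace = -2 + -2 = -4
det = -2*-2 - 5*3 = -11
discriminant = (-4)^2 - 4*(-11) = 60
spectral radius = max |eigenvalue| = 5.8730

5.8730


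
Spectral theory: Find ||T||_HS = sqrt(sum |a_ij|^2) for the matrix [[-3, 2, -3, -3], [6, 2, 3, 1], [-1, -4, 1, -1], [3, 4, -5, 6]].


The Hilbert-Schmidt norm is sqrt(sum of squares of all entries).
Sum of squares = (-3)^2 + 2^2 + (-3)^2 + (-3)^2 + 6^2 + 2^2 + 3^2 + 1^2 + (-1)^2 + (-4)^2 + 1^2 + (-1)^2 + 3^2 + 4^2 + (-5)^2 + 6^2
= 9 + 4 + 9 + 9 + 36 + 4 + 9 + 1 + 1 + 16 + 1 + 1 + 9 + 16 + 25 + 36 = 186
||T||_HS = sqrt(186) = 13.6382

13.6382


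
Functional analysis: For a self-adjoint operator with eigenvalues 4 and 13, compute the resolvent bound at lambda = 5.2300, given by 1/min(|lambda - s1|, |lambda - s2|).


dist(5.2300, {4, 13}) = min(|5.2300 - 4|, |5.2300 - 13|)
= min(1.2300, 7.7700) = 1.2300
Resolvent bound = 1/1.2300 = 0.8130

0.8130


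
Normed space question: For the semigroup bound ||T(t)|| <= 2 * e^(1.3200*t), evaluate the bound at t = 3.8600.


||T(3.8600)|| <= 2 * exp(1.3200 * 3.8600)
= 2 * exp(5.0952)
= 2 * 163.2365
= 326.4730

326.4730


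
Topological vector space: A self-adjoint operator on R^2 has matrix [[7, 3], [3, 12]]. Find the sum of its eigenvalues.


For a self-adjoint (symmetric) matrix, the eigenvalues are real.
The sum of eigenvalues equals the trace of the matrix.
trace = 7 + 12 = 19

19


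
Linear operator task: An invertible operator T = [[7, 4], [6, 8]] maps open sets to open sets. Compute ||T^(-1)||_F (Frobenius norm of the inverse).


det(T) = 7*8 - 4*6 = 32
T^(-1) = (1/32) * [[8, -4], [-6, 7]] = [[0.2500, -0.1250], [-0.1875, 0.2188]]
||T^(-1)||_F^2 = 0.2500^2 + (-0.1250)^2 + (-0.1875)^2 + 0.2188^2 = 0.1611
||T^(-1)||_F = sqrt(0.1611) = 0.4014

0.4014


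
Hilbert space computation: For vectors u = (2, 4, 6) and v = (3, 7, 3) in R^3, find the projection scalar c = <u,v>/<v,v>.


Computing <u,v> = 2*3 + 4*7 + 6*3 = 52
Computing <v,v> = 3^2 + 7^2 + 3^2 = 67
Projection coefficient = 52/67 = 0.7761

0.7761


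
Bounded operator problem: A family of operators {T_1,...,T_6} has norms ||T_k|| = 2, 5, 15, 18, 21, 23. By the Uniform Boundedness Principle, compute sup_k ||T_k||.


By the Uniform Boundedness Principle, the supremum of norms is finite.
sup_k ||T_k|| = max(2, 5, 15, 18, 21, 23) = 23

23


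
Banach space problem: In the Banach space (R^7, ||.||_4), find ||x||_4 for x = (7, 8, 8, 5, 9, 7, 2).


The l^4 norm = (sum |x_i|^4)^(1/4)
Sum of 4th powers = 2401 + 4096 + 4096 + 625 + 6561 + 2401 + 16 = 20196
||x||_4 = (20196)^(1/4) = 11.9211

11.9211


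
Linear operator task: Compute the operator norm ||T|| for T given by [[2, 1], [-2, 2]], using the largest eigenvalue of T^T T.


A^T A = [[8, -2], [-2, 5]]
trace(A^T A) = 13, det(A^T A) = 36
discriminant = 13^2 - 4*36 = 25
Largest eigenvalue of A^T A = (trace + sqrt(disc))/2 = 9.0000
||T|| = sqrt(9.0000) = 3.0000

3.0000


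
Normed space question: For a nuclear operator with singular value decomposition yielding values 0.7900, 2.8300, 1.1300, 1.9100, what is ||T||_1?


The nuclear norm is the sum of all singular values.
||T||_1 = 0.7900 + 2.8300 + 1.1300 + 1.9100
= 6.6600

6.6600


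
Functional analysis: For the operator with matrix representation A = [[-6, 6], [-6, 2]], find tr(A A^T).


trace(A * A^T) = sum of squares of all entries
= (-6)^2 + 6^2 + (-6)^2 + 2^2
= 36 + 36 + 36 + 4
= 112

112


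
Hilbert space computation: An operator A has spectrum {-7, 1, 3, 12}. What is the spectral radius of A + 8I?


Spectrum of A + 8I = {1, 9, 11, 20}
Spectral radius = max |lambda| over the shifted spectrum
= max(1, 9, 11, 20) = 20

20


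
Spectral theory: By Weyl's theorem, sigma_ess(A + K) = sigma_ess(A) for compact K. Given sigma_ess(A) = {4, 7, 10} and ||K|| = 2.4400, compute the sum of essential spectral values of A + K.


By Weyl's theorem, the essential spectrum is invariant under compact perturbations.
sigma_ess(A + K) = sigma_ess(A) = {4, 7, 10}
Sum = 4 + 7 + 10 = 21

21


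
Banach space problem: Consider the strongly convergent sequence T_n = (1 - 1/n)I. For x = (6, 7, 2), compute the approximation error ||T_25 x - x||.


T_25 x - x = (1 - 1/25)x - x = -x/25
||x|| = sqrt(89) = 9.4340
||T_25 x - x|| = ||x||/25 = 9.4340/25 = 0.3774

0.3774


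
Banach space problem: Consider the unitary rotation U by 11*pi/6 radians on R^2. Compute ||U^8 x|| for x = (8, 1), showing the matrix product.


U is a rotation by theta = 11*pi/6
U^8 = rotation by 8*theta = 88*pi/6 = 4*pi/6 (mod 2*pi)
cos(4*pi/6) = -0.5000, sin(4*pi/6) = 0.8660
U^8 x = (-0.5000 * 8 - 0.8660 * 1, 0.8660 * 8 + -0.5000 * 1)
= (-4.8660, 6.4282)
||U^8 x|| = sqrt((-4.8660)^2 + 6.4282^2) = sqrt(65.0000) = 8.0623

8.0623


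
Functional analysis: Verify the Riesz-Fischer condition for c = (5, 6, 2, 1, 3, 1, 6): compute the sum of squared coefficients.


sum |c_n|^2 = 5^2 + 6^2 + 2^2 + 1^2 + 3^2 + 1^2 + 6^2
= 25 + 36 + 4 + 1 + 9 + 1 + 36
= 112

112


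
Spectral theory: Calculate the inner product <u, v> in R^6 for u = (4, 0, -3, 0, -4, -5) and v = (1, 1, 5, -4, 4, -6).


Computing the standard inner product <u, v> = sum u_i * v_i
= 4*1 + 0*1 + -3*5 + 0*-4 + -4*4 + -5*-6
= 4 + 0 + -15 + 0 + -16 + 30
= 3

3


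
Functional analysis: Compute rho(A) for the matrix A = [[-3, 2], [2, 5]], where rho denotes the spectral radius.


For a 2x2 matrix, eigenvalues satisfy lambda^2 - (trace)*lambda + det = 0
trace = -3 + 5 = 2
det = -3*5 - 2*2 = -19
discriminant = 2^2 - 4*(-19) = 80
spectral radius = max |eigenvalue| = 5.4721

5.4721


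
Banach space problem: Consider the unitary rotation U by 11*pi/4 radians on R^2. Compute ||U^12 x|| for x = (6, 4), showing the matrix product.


U is a rotation by theta = 11*pi/4
U^12 = rotation by 12*theta = 132*pi/4 = 4*pi/4 (mod 2*pi)
cos(4*pi/4) = -1.0000, sin(4*pi/4) = 0.0000
U^12 x = (-1.0000 * 6 - 0.0000 * 4, 0.0000 * 6 + -1.0000 * 4)
= (-6.0000, -4.0000)
||U^12 x|| = sqrt((-6.0000)^2 + (-4.0000)^2) = sqrt(52.0000) = 7.2111

7.2111


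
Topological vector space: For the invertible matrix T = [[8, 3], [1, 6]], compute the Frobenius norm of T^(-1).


det(T) = 8*6 - 3*1 = 45
T^(-1) = (1/45) * [[6, -3], [-1, 8]] = [[0.1333, -0.0667], [-0.0222, 0.1778]]
||T^(-1)||_F^2 = 0.1333^2 + (-0.0667)^2 + (-0.0222)^2 + 0.1778^2 = 0.0543
||T^(-1)||_F = sqrt(0.0543) = 0.2331

0.2331


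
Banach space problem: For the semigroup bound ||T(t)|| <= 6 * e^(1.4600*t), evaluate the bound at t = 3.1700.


||T(3.1700)|| <= 6 * exp(1.4600 * 3.1700)
= 6 * exp(4.6282)
= 6 * 102.3297
= 613.9782

613.9782


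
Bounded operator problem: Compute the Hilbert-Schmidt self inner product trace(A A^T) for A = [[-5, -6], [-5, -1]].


trace(A * A^T) = sum of squares of all entries
= (-5)^2 + (-6)^2 + (-5)^2 + (-1)^2
= 25 + 36 + 25 + 1
= 87

87


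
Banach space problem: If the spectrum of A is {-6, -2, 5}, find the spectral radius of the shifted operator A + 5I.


Spectrum of A + 5I = {-1, 3, 10}
Spectral radius = max |lambda| over the shifted spectrum
= max(1, 3, 10) = 10

10


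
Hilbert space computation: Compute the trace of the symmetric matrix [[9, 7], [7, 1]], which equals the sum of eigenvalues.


For a self-adjoint (symmetric) matrix, the eigenvalues are real.
The sum of eigenvalues equals the trace of the matrix.
trace = 9 + 1 = 10

10


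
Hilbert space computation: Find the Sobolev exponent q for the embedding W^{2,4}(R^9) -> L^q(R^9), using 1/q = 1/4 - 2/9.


Using the Sobolev embedding formula: 1/q = 1/p - k/n
1/q = 1/4 - 2/9 = 1/36
q = 1/(1/36) = 36

36.0000


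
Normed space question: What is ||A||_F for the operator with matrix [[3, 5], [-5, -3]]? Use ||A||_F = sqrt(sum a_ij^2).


||A||_F^2 = sum a_ij^2
= 3^2 + 5^2 + (-5)^2 + (-3)^2
= 9 + 25 + 25 + 9 = 68
||A||_F = sqrt(68) = 8.2462

8.2462


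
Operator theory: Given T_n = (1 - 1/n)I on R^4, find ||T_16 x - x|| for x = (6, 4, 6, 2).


T_16 x - x = (1 - 1/16)x - x = -x/16
||x|| = sqrt(92) = 9.5917
||T_16 x - x|| = ||x||/16 = 9.5917/16 = 0.5995

0.5995


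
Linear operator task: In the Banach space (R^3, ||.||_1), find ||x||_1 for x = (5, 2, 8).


The l^1 norm equals the sum of absolute values of all components.
||x||_1 = 5 + 2 + 8
= 15

15.0000


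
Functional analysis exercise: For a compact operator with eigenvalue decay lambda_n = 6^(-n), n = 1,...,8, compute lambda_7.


The eigenvalue formula gives lambda_7 = 1/6^7
= 1/279936
= 3.5722e-06

3.5722e-06


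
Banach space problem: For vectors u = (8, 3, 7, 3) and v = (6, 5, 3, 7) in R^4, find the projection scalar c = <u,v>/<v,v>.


Computing <u,v> = 8*6 + 3*5 + 7*3 + 3*7 = 105
Computing <v,v> = 6^2 + 5^2 + 3^2 + 7^2 = 119
Projection coefficient = 105/119 = 0.8824

0.8824


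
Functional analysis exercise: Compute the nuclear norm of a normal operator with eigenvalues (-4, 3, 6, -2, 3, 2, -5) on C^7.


For a normal operator, singular values equal |eigenvalues|.
Trace norm = sum |lambda_i| = 4 + 3 + 6 + 2 + 3 + 2 + 5
= 25

25


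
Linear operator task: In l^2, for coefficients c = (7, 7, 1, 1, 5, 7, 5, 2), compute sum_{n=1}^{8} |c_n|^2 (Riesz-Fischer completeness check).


sum |c_n|^2 = 7^2 + 7^2 + 1^2 + 1^2 + 5^2 + 7^2 + 5^2 + 2^2
= 49 + 49 + 1 + 1 + 25 + 49 + 25 + 4
= 203

203


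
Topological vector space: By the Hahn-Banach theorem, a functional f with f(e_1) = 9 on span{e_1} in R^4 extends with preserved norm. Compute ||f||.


The norm of f is given by ||f|| = sup_{||x||=1} |f(x)|.
On span{e_1}, ||e_1|| = 1, so ||f|| = |f(e_1)| / ||e_1||
= |9| / 1 = 9.0000

9.0000


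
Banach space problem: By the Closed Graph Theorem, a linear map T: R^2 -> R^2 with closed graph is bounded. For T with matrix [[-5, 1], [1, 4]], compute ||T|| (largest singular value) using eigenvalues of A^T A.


A^T A = [[26, -1], [-1, 17]]
trace(A^T A) = 43, det(A^T A) = 441
discriminant = 43^2 - 4*441 = 85
Largest eigenvalue of A^T A = (trace + sqrt(disc))/2 = 26.1098
||T|| = sqrt(26.1098) = 5.1098

5.1098
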